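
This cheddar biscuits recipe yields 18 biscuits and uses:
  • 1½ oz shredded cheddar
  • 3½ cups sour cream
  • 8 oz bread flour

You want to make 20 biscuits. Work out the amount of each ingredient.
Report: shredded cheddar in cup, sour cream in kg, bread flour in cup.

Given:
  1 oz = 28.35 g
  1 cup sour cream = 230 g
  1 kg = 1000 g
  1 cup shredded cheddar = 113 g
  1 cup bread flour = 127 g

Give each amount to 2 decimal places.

Scaling factor: 20/18 = 10/9.
shredded cheddar: 1.5 oz × 10/9 × 28.35 g/oz ÷ 113 g/cup ≈ 0.42 cup
sour cream: 3.5 cup × 10/9 × 230 g/cup ÷ 1000 g/kg ≈ 0.89 kg
bread flour: 8 oz × 10/9 × 28.35 g/oz ÷ 127 g/cup ≈ 1.98 cup

shredded cheddar: 0.42 cup; sour cream: 0.89 kg; bread flour: 1.98 cup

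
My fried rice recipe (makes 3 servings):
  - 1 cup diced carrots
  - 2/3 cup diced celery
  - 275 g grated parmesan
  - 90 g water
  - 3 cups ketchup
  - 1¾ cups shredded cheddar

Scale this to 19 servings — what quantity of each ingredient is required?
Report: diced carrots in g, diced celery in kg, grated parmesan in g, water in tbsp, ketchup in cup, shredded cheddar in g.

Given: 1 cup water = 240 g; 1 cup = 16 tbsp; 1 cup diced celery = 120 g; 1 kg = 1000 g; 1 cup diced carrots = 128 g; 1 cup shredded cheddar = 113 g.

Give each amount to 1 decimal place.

diced carrots: 810.7 g; diced celery: 0.5 kg; grated parmesan: 1741.7 g; water: 38.0 tbsp; ketchup: 19.0 cup; shredded cheddar: 1252.4 g

Scaling factor: 19/3.
diced carrots: 1 cup × 19/3 × 128 g/cup ≈ 810.7 g
diced celery: 2/3 cup × 19/3 × 120 g/cup ÷ 1000 g/kg ≈ 0.5 kg
grated parmesan: 275 g × 19/3 ≈ 1741.7 g
water: 90 g × 19/3 ÷ 240 g/cup × 16 tbsp/cup = 38.0 tbsp
ketchup: 3 cup × 19/3 = 19.0 cup
shredded cheddar: 1.75 cup × 19/3 × 113 g/cup ≈ 1252.4 g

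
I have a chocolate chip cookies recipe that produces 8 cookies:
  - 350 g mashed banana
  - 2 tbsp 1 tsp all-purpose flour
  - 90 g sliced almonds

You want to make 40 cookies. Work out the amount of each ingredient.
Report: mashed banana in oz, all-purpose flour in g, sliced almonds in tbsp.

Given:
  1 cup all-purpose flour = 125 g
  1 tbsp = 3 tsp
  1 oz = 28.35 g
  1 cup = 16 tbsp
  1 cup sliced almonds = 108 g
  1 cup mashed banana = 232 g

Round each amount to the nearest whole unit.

mashed banana: 62 oz; all-purpose flour: 91 g; sliced almonds: 67 tbsp

Scaling factor: 40/8 = 5.
mashed banana: 350 g × 5 ÷ 28.35 g/oz ≈ 62 oz
all-purpose flour: (2 tbsp + 1 tsp = 7/3 tbsp) × 5 ÷ 16 tbsp/cup × 125 g/cup ≈ 91 g
sliced almonds: 90 g × 5 ÷ 108 g/cup × 16 tbsp/cup ≈ 67 tbsp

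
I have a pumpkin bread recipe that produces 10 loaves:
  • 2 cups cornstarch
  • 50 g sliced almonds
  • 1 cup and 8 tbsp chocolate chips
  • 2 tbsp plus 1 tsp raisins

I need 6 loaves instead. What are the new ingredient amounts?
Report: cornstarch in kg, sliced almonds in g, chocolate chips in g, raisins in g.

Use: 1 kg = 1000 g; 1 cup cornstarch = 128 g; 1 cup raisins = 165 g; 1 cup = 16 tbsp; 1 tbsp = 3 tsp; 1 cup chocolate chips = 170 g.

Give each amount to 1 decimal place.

Scaling factor: 6/10 = 3/5 = 0.6.
cornstarch: 2 cup × 3/5 × 128 g/cup ÷ 1000 g/kg ≈ 0.2 kg
sliced almonds: 50 g × 3/5 = 30.0 g
chocolate chips: (1 cup + 8 tbsp = 1.5 cup) × 3/5 × 170 g/cup = 153.0 g
raisins: (2 tbsp + 1 tsp = 7/3 tbsp) × 3/5 ÷ 16 tbsp/cup × 165 g/cup ≈ 14.4 g

cornstarch: 0.2 kg; sliced almonds: 30.0 g; chocolate chips: 153.0 g; raisins: 14.4 g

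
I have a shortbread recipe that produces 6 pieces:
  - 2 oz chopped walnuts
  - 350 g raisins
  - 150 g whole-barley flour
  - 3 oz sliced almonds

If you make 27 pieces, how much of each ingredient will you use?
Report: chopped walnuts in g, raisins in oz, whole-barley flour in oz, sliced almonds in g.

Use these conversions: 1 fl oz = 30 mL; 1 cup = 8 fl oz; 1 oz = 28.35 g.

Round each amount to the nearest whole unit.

chopped walnuts: 255 g; raisins: 56 oz; whole-barley flour: 24 oz; sliced almonds: 383 g

Scaling factor: 27/6 = 9/2 = 4.5.
chopped walnuts: 2 oz × 9/2 × 28.35 g/oz ≈ 255 g
raisins: 350 g × 9/2 ÷ 28.35 g/oz ≈ 56 oz
whole-barley flour: 150 g × 9/2 ÷ 28.35 g/oz ≈ 24 oz
sliced almonds: 3 oz × 9/2 × 28.35 g/oz ≈ 383 g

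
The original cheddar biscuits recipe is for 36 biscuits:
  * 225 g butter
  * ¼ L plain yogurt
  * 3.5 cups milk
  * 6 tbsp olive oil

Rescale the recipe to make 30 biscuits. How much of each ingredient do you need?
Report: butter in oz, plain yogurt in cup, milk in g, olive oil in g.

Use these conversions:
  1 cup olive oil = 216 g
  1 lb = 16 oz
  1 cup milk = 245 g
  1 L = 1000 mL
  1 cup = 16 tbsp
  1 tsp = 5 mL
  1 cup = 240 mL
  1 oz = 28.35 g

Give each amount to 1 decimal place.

butter: 6.6 oz; plain yogurt: 0.9 cup; milk: 714.6 g; olive oil: 67.5 g

Scaling factor: 30/36 = 5/6.
butter: 225 g × 5/6 ÷ 28.35 g/oz ≈ 6.6 oz
plain yogurt: 0.25 L × 5/6 × 1000 mL/L ÷ 240 mL/cup ≈ 0.9 cup
milk: 3.5 cup × 5/6 × 245 g/cup ≈ 714.6 g
olive oil: 6 tbsp × 5/6 ÷ 16 tbsp/cup × 216 g/cup = 67.5 g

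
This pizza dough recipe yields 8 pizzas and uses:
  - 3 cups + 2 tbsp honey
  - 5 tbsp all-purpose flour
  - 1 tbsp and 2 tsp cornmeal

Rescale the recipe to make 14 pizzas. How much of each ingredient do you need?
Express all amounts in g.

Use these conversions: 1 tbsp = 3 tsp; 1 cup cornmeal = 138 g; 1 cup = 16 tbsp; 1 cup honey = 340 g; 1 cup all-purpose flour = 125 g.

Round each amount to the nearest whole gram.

Scaling factor: 14/8 = 7/4 = 1.75.
honey: (3 cup + 2 tbsp = 3.125 cup) × 7/4 × 340 g/cup ≈ 1859 g
all-purpose flour: 5 tbsp × 7/4 ÷ 16 tbsp/cup × 125 g/cup ≈ 68 g
cornmeal: (1 tbsp + 2 tsp = 5/3 tbsp) × 7/4 ÷ 16 tbsp/cup × 138 g/cup ≈ 25 g

honey: 1859 g; all-purpose flour: 68 g; cornmeal: 25 g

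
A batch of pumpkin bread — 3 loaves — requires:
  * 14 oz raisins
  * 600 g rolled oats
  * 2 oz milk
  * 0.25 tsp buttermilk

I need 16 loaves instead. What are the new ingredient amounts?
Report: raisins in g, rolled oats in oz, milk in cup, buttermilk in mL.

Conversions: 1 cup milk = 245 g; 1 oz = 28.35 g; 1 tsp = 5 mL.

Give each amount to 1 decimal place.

Scaling factor: 16/3.
raisins: 14 oz × 16/3 × 28.35 g/oz = 2116.8 g
rolled oats: 600 g × 16/3 ÷ 28.35 g/oz ≈ 112.9 oz
milk: 2 oz × 16/3 × 28.35 g/oz ÷ 245 g/cup ≈ 1.2 cup
buttermilk: 0.25 tsp × 16/3 × 5 mL/tsp ≈ 6.7 mL

raisins: 2116.8 g; rolled oats: 112.9 oz; milk: 1.2 cup; buttermilk: 6.7 mL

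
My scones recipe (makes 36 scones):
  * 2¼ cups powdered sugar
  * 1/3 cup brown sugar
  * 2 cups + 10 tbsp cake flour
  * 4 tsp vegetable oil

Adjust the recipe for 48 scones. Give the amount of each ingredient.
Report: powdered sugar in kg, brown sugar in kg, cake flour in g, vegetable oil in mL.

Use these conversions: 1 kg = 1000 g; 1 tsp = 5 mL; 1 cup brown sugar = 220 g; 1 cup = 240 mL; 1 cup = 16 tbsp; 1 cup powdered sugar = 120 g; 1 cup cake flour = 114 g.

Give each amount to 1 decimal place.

Scaling factor: 48/36 = 4/3.
powdered sugar: 2.25 cup × 4/3 × 120 g/cup ÷ 1000 g/kg ≈ 0.4 kg
brown sugar: 1/3 cup × 4/3 × 220 g/cup ÷ 1000 g/kg ≈ 0.1 kg
cake flour: (2 cup + 10 tbsp = 2.625 cup) × 4/3 × 114 g/cup = 399.0 g
vegetable oil: 4 tsp × 4/3 × 5 mL/tsp ≈ 26.7 mL

powdered sugar: 0.4 kg; brown sugar: 0.1 kg; cake flour: 399.0 g; vegetable oil: 26.7 mL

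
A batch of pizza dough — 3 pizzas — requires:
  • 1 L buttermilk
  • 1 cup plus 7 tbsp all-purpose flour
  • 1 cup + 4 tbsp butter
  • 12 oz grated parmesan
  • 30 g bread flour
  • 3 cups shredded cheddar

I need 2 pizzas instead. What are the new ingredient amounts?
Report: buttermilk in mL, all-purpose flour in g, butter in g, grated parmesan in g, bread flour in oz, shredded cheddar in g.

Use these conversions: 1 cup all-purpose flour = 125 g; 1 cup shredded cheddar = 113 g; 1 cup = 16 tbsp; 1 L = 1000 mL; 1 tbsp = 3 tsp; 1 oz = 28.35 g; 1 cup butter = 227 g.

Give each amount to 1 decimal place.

buttermilk: 666.7 mL; all-purpose flour: 119.8 g; butter: 189.2 g; grated parmesan: 226.8 g; bread flour: 0.7 oz; shredded cheddar: 226.0 g

Scaling factor: 2/3.
buttermilk: 1 L × 2/3 × 1000 mL/L ≈ 666.7 mL
all-purpose flour: (1 cup + 7 tbsp = 1.4375 cup) × 2/3 × 125 g/cup ≈ 119.8 g
butter: (1 cup + 4 tbsp = 1.25 cup) × 2/3 × 227 g/cup ≈ 189.2 g
grated parmesan: 12 oz × 2/3 × 28.35 g/oz = 226.8 g
bread flour: 30 g × 2/3 ÷ 28.35 g/oz ≈ 0.7 oz
shredded cheddar: 3 cup × 2/3 × 113 g/cup = 226.0 g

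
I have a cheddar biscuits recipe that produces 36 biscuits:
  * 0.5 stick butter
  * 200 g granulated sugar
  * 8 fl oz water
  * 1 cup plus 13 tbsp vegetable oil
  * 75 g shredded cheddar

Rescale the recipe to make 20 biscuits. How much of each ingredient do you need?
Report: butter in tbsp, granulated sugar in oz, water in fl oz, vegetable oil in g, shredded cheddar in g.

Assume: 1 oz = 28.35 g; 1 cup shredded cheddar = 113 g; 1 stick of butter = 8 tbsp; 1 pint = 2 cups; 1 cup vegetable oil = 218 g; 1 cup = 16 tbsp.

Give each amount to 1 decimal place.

Scaling factor: 20/36 = 5/9.
butter: 0.5 stick × 5/9 × 8 tbsp/stick ≈ 2.2 tbsp
granulated sugar: 200 g × 5/9 ÷ 28.35 g/oz ≈ 3.9 oz
water: 8 fl oz × 5/9 ≈ 4.4 fl oz
vegetable oil: (1 cup + 13 tbsp = 1.8125 cup) × 5/9 × 218 g/cup ≈ 219.5 g
shredded cheddar: 75 g × 5/9 ≈ 41.7 g

butter: 2.2 tbsp; granulated sugar: 3.9 oz; water: 4.4 fl oz; vegetable oil: 219.5 g; shredded cheddar: 41.7 g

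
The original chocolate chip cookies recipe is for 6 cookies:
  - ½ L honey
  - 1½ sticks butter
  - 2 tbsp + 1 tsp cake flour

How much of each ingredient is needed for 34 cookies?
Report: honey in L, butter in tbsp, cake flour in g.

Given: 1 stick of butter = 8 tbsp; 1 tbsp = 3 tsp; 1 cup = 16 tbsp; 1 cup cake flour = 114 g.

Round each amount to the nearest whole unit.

Scaling factor: 34/6 = 17/3.
honey: 0.5 L × 17/3 ≈ 3 L
butter: 1.5 stick × 17/3 × 8 tbsp/stick = 68 tbsp
cake flour: (2 tbsp + 1 tsp = 7/3 tbsp) × 17/3 ÷ 16 tbsp/cup × 114 g/cup ≈ 94 g

honey: 3 L; butter: 68 tbsp; cake flour: 94 g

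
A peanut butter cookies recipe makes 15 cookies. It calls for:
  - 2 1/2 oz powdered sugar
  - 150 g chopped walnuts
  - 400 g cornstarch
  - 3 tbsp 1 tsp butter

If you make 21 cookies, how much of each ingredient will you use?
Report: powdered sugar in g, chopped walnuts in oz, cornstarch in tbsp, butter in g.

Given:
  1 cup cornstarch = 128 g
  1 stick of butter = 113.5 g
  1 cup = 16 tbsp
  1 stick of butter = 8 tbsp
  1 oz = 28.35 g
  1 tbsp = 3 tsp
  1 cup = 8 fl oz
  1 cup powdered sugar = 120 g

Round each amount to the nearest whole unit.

powdered sugar: 99 g; chopped walnuts: 7 oz; cornstarch: 70 tbsp; butter: 66 g

Scaling factor: 21/15 = 7/5 = 1.4.
powdered sugar: 2.5 oz × 7/5 × 28.35 g/oz ≈ 99 g
chopped walnuts: 150 g × 7/5 ÷ 28.35 g/oz ≈ 7 oz
cornstarch: 400 g × 7/5 ÷ 128 g/cup × 16 tbsp/cup = 70 tbsp
butter: (3 tbsp + 1 tsp = 10/3 tbsp) × 7/5 ÷ 8 tbsp/stick × 113.5 g/stick ≈ 66 g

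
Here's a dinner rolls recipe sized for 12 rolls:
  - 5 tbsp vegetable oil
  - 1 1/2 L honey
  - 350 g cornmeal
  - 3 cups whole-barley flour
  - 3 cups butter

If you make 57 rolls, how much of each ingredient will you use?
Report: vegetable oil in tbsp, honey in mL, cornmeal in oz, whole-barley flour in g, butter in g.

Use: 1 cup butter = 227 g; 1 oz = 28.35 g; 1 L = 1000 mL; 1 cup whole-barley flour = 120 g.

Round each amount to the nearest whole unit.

Scaling factor: 57/12 = 19/4 = 4.75.
vegetable oil: 5 tbsp × 19/4 ≈ 24 tbsp
honey: 1.5 L × 19/4 × 1000 mL/L = 7125 mL
cornmeal: 350 g × 19/4 ÷ 28.35 g/oz ≈ 59 oz
whole-barley flour: 3 cup × 19/4 × 120 g/cup = 1710 g
butter: 3 cup × 19/4 × 227 g/cup ≈ 3235 g

vegetable oil: 24 tbsp; honey: 7125 mL; cornmeal: 59 oz; whole-barley flour: 1710 g; butter: 3235 g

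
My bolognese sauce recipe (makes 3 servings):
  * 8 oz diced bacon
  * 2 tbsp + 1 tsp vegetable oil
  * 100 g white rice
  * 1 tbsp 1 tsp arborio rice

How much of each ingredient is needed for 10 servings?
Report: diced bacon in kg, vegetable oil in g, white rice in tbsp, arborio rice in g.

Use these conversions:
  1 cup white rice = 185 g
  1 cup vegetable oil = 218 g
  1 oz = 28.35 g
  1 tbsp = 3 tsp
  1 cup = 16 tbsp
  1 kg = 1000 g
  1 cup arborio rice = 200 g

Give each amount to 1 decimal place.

Scaling factor: 10/3.
diced bacon: 8 oz × 10/3 × 28.35 g/oz ÷ 1000 g/kg ≈ 0.8 kg
vegetable oil: (2 tbsp + 1 tsp = 7/3 tbsp) × 10/3 ÷ 16 tbsp/cup × 218 g/cup ≈ 106.0 g
white rice: 100 g × 10/3 ÷ 185 g/cup × 16 tbsp/cup ≈ 28.8 tbsp
arborio rice: (1 tbsp + 1 tsp = 4/3 tbsp) × 10/3 ÷ 16 tbsp/cup × 200 g/cup ≈ 55.6 g

diced bacon: 0.8 kg; vegetable oil: 106.0 g; white rice: 28.8 tbsp; arborio rice: 55.6 g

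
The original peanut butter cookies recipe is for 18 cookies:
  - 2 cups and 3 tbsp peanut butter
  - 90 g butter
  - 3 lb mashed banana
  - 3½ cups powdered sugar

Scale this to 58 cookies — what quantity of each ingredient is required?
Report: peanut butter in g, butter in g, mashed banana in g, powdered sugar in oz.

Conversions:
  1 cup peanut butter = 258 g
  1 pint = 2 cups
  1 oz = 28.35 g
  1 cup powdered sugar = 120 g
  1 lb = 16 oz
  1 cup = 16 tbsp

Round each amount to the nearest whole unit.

peanut butter: 1819 g; butter: 290 g; mashed banana: 4385 g; powdered sugar: 48 oz

Scaling factor: 58/18 = 29/9.
peanut butter: (2 cup + 3 tbsp = 2.1875 cup) × 29/9 × 258 g/cup ≈ 1819 g
butter: 90 g × 29/9 = 290 g
mashed banana: 3 lb × 29/9 × 16 oz/lb × 28.35 g/oz ≈ 4385 g
powdered sugar: 3.5 cup × 29/9 × 120 g/cup ÷ 28.35 g/oz ≈ 48 oz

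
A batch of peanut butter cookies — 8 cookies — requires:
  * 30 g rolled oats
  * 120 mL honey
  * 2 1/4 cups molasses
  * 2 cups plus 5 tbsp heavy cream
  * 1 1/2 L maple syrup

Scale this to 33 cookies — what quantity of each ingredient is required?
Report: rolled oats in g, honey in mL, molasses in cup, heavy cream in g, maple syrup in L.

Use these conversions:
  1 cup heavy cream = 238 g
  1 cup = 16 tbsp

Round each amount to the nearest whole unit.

Scaling factor: 33/8 = 4.125.
rolled oats: 30 g × 33/8 ≈ 124 g
honey: 120 mL × 33/8 = 495 mL
molasses: 2.25 cup × 33/8 ≈ 9 cup
heavy cream: (2 cup + 5 tbsp = 2.3125 cup) × 33/8 × 238 g/cup ≈ 2270 g
maple syrup: 1.5 L × 33/8 ≈ 6 L

rolled oats: 124 g; honey: 495 mL; molasses: 9 cup; heavy cream: 2270 g; maple syrup: 6 L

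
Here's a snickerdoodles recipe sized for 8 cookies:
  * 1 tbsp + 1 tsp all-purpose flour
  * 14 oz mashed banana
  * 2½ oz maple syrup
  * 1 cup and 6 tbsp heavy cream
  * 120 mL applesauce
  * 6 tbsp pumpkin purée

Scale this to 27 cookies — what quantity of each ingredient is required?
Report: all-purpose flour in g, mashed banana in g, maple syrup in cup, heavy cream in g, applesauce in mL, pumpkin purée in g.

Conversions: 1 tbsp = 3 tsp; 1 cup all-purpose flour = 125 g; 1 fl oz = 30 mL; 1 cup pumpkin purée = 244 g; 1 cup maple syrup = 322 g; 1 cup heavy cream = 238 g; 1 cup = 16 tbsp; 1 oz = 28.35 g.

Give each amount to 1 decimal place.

all-purpose flour: 35.2 g; mashed banana: 1339.5 g; maple syrup: 0.7 cup; heavy cream: 1104.5 g; applesauce: 405.0 mL; pumpkin purée: 308.8 g

Scaling factor: 27/8 = 3.375.
all-purpose flour: (1 tbsp + 1 tsp = 4/3 tbsp) × 27/8 ÷ 16 tbsp/cup × 125 g/cup ≈ 35.2 g
mashed banana: 14 oz × 27/8 × 28.35 g/oz ≈ 1339.5 g
maple syrup: 2.5 oz × 27/8 × 28.35 g/oz ÷ 322 g/cup ≈ 0.7 cup
heavy cream: (1 cup + 6 tbsp = 1.375 cup) × 27/8 × 238 g/cup ≈ 1104.5 g
applesauce: 120 mL × 27/8 = 405.0 mL
pumpkin purée: 6 tbsp × 27/8 ÷ 16 tbsp/cup × 244 g/cup ≈ 308.8 g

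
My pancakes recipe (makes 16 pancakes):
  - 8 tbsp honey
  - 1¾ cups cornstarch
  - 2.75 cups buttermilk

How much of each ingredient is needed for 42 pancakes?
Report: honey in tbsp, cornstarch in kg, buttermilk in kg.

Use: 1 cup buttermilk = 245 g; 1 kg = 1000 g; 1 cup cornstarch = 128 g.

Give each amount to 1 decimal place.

Scaling factor: 42/16 = 21/8 = 2.625.
honey: 8 tbsp × 21/8 = 21.0 tbsp
cornstarch: 1.75 cup × 21/8 × 128 g/cup ÷ 1000 g/kg ≈ 0.6 kg
buttermilk: 2.75 cup × 21/8 × 245 g/cup ÷ 1000 g/kg ≈ 1.8 kg

honey: 21.0 tbsp; cornstarch: 0.6 kg; buttermilk: 1.8 kg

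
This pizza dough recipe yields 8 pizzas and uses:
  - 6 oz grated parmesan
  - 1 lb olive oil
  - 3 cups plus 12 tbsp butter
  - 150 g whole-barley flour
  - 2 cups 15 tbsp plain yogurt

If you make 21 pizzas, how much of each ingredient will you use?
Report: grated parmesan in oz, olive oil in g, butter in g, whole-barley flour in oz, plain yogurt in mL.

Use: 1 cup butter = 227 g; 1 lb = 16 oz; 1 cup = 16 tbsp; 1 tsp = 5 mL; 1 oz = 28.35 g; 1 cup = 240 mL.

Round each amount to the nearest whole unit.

Scaling factor: 21/8 = 2.625.
grated parmesan: 6 oz × 21/8 ≈ 16 oz
olive oil: 1 lb × 21/8 × 16 oz/lb × 28.35 g/oz ≈ 1191 g
butter: (3 cup + 12 tbsp = 3.75 cup) × 21/8 × 227 g/cup ≈ 2235 g
whole-barley flour: 150 g × 21/8 ÷ 28.35 g/oz ≈ 14 oz
plain yogurt: (2 cup + 15 tbsp = 2.9375 cup) × 21/8 × 240 mL/cup ≈ 1851 mL

grated parmesan: 16 oz; olive oil: 1191 g; butter: 2235 g; whole-barley flour: 14 oz; plain yogurt: 1851 mL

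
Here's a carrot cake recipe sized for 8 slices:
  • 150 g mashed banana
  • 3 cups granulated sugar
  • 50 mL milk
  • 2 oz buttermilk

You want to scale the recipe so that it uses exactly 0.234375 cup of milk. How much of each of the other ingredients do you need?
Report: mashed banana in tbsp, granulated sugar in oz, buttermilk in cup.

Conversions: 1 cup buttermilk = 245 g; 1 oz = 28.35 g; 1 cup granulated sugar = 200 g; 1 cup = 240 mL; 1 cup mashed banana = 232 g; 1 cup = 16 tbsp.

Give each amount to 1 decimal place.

The original recipe has 5/24 cup of milk, so the scaling factor is 0.234375 ÷ 5/24 = 9/8 = 1.125.
mashed banana: 150 g × 9/8 ÷ 232 g/cup × 16 tbsp/cup ≈ 11.6 tbsp
granulated sugar: 3 cup × 9/8 × 200 g/cup ÷ 28.35 g/oz ≈ 23.8 oz
buttermilk: 2 oz × 9/8 × 28.35 g/oz ÷ 245 g/cup ≈ 0.3 cup

mashed banana: 11.6 tbsp; granulated sugar: 23.8 oz; buttermilk: 0.3 cup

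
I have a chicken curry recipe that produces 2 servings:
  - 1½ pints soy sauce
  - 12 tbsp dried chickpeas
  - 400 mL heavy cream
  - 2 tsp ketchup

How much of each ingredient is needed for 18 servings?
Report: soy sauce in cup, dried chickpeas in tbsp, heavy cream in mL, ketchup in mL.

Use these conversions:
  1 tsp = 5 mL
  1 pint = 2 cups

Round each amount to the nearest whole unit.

soy sauce: 27 cup; dried chickpeas: 108 tbsp; heavy cream: 3600 mL; ketchup: 90 mL

Scaling factor: 18/2 = 9.
soy sauce: 1.5 pint × 9 × 2 cup/pint = 27 cup
dried chickpeas: 12 tbsp × 9 = 108 tbsp
heavy cream: 400 mL × 9 = 3600 mL
ketchup: 2 tsp × 9 × 5 mL/tsp = 90 mL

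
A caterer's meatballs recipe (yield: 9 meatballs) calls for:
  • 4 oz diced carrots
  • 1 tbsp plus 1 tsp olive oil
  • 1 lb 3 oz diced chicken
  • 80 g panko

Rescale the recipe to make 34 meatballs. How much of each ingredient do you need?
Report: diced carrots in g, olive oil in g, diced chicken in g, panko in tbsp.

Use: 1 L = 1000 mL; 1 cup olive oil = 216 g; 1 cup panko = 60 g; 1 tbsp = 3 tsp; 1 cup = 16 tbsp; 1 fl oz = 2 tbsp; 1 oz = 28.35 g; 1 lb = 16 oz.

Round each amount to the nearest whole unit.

diced carrots: 428 g; olive oil: 68 g; diced chicken: 2035 g; panko: 81 tbsp

Scaling factor: 34/9.
diced carrots: 4 oz × 34/9 × 28.35 g/oz ≈ 428 g
olive oil: (1 tbsp + 1 tsp = 4/3 tbsp) × 34/9 ÷ 16 tbsp/cup × 216 g/cup = 68 g
diced chicken: (1 lb + 3 oz = 1.1875 lb) × 34/9 × 16 oz/lb × 28.35 g/oz ≈ 2035 g
panko: 80 g × 34/9 ÷ 60 g/cup × 16 tbsp/cup ≈ 81 tbsp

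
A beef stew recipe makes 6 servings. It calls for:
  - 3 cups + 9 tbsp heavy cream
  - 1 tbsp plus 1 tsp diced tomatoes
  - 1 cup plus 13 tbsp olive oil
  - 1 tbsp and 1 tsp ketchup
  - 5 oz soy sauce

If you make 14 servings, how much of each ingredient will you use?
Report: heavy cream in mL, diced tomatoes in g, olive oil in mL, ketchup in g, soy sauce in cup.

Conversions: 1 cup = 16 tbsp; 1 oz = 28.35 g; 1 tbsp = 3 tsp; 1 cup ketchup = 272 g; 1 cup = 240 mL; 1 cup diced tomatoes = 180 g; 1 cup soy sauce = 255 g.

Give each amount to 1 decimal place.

Scaling factor: 14/6 = 7/3.
heavy cream: (3 cup + 9 tbsp = 3.5625 cup) × 7/3 × 240 mL/cup = 1995.0 mL
diced tomatoes: (1 tbsp + 1 tsp = 4/3 tbsp) × 7/3 ÷ 16 tbsp/cup × 180 g/cup = 35.0 g
olive oil: (1 cup + 13 tbsp = 1.8125 cup) × 7/3 × 240 mL/cup = 1015.0 mL
ketchup: (1 tbsp + 1 tsp = 4/3 tbsp) × 7/3 ÷ 16 tbsp/cup × 272 g/cup ≈ 52.9 g
soy sauce: 5 oz × 7/3 × 28.35 g/oz ÷ 255 g/cup ≈ 1.3 cup

heavy cream: 1995.0 mL; diced tomatoes: 35.0 g; olive oil: 1015.0 mL; ketchup: 52.9 g; soy sauce: 1.3 cup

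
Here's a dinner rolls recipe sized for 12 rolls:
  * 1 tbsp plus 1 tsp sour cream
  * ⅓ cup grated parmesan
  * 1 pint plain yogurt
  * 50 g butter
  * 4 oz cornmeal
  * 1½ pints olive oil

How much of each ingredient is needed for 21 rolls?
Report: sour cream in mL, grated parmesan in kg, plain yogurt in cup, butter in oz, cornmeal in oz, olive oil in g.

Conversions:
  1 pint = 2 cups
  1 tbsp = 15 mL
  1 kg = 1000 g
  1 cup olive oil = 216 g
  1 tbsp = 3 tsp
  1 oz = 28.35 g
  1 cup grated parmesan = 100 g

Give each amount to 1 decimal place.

Scaling factor: 21/12 = 7/4 = 1.75.
sour cream: (1 tbsp + 1 tsp = 4/3 tbsp) × 7/4 × 15 mL/tbsp = 35.0 mL
grated parmesan: 1/3 cup × 7/4 × 100 g/cup ÷ 1000 g/kg ≈ 0.1 kg
plain yogurt: 1 pint × 7/4 × 2 cup/pint = 3.5 cup
butter: 50 g × 7/4 ÷ 28.35 g/oz ≈ 3.1 oz
cornmeal: 4 oz × 7/4 = 7.0 oz
olive oil: 1.5 pint × 7/4 × 2 cup/pint × 216 g/cup = 1134.0 g

sour cream: 35.0 mL; grated parmesan: 0.1 kg; plain yogurt: 3.5 cup; butter: 3.1 oz; cornmeal: 7.0 oz; olive oil: 1134.0 g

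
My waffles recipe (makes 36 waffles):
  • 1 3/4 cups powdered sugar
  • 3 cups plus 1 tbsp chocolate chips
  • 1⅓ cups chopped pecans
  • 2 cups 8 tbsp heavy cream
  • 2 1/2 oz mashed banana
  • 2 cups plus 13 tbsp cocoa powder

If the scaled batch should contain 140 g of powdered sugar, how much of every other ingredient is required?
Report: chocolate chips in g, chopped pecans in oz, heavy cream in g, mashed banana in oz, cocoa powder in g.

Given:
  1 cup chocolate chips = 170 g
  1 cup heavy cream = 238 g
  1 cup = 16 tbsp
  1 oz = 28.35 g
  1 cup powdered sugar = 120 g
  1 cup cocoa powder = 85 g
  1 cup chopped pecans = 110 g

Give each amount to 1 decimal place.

chocolate chips: 347.1 g; chopped pecans: 3.4 oz; heavy cream: 396.7 g; mashed banana: 1.7 oz; cocoa powder: 159.4 g

The original recipe has 210 g of powdered sugar, so the scaling factor is 140 ÷ 210 = 2/3.
chocolate chips: (3 cup + 1 tbsp = 3.0625 cup) × 2/3 × 170 g/cup ≈ 347.1 g
chopped pecans: 4/3 cup × 2/3 × 110 g/cup ÷ 28.35 g/oz ≈ 3.4 oz
heavy cream: (2 cup + 8 tbsp = 2.5 cup) × 2/3 × 238 g/cup ≈ 396.7 g
mashed banana: 2.5 oz × 2/3 ≈ 1.7 oz
cocoa powder: (2 cup + 13 tbsp = 2.8125 cup) × 2/3 × 85 g/cup ≈ 159.4 g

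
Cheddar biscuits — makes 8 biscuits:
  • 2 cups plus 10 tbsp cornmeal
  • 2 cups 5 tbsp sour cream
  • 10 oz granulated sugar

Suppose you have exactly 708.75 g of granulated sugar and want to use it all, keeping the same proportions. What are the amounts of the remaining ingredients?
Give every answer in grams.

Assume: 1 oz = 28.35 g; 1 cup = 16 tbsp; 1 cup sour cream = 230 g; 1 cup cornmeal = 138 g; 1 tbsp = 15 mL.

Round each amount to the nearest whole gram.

The original recipe has 283.5 g of granulated sugar, so the scaling factor is 708.75 ÷ 283.5 = 5/2 = 2.5.
cornmeal: (2 cup + 10 tbsp = 2.625 cup) × 5/2 × 138 g/cup ≈ 906 g
sour cream: (2 cup + 5 tbsp = 2.3125 cup) × 5/2 × 230 g/cup ≈ 1330 g

cornmeal: 906 g; sour cream: 1330 g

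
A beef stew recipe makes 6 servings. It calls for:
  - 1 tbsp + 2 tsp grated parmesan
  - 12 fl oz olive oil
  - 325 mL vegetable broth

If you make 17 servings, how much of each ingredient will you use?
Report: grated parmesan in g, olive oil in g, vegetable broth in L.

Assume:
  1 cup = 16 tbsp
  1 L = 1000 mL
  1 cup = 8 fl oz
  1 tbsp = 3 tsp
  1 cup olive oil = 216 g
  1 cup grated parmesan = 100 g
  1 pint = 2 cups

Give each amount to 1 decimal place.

grated parmesan: 29.5 g; olive oil: 918.0 g; vegetable broth: 0.9 L

Scaling factor: 17/6.
grated parmesan: (1 tbsp + 2 tsp = 5/3 tbsp) × 17/6 ÷ 16 tbsp/cup × 100 g/cup ≈ 29.5 g
olive oil: 12 fl oz × 17/6 ÷ 8 fl oz/cup × 216 g/cup = 918.0 g
vegetable broth: 325 mL × 17/6 ÷ 1000 mL/L ≈ 0.9 L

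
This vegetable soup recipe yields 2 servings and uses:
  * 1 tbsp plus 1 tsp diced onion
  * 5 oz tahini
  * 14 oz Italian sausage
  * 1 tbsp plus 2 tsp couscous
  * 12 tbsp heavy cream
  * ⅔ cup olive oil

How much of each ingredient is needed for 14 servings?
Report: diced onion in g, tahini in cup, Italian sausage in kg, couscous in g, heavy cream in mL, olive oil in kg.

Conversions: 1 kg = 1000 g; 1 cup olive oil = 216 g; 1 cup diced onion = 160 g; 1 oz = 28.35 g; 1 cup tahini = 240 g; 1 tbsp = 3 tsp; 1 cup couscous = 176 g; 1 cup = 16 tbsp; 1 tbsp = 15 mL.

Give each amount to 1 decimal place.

Scaling factor: 14/2 = 7.
diced onion: (1 tbsp + 1 tsp = 4/3 tbsp) × 7 ÷ 16 tbsp/cup × 160 g/cup ≈ 93.3 g
tahini: 5 oz × 7 × 28.35 g/oz ÷ 240 g/cup ≈ 4.1 cup
Italian sausage: 14 oz × 7 × 28.35 g/oz ÷ 1000 g/kg ≈ 2.8 kg
couscous: (1 tbsp + 2 tsp = 5/3 tbsp) × 7 ÷ 16 tbsp/cup × 176 g/cup ≈ 128.3 g
heavy cream: 12 tbsp × 7 × 15 mL/tbsp = 1260.0 mL
olive oil: 2/3 cup × 7 × 216 g/cup ÷ 1000 g/kg ≈ 1.0 kg

diced onion: 93.3 g; tahini: 4.1 cup; Italian sausage: 2.8 kg; couscous: 128.3 g; heavy cream: 1260.0 mL; olive oil: 1.0 kg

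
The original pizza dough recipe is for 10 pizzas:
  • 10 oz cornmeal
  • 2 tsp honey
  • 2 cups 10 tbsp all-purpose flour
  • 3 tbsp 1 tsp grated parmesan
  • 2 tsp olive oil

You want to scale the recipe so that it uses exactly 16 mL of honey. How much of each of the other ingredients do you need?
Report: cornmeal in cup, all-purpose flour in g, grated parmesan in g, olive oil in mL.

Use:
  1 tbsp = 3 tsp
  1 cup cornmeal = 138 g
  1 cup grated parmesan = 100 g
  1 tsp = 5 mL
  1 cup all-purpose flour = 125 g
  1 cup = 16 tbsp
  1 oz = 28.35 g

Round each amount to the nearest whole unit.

The original recipe has 10 mL of honey, so the scaling factor is 16 ÷ 10 = 8/5 = 1.6.
cornmeal: 10 oz × 8/5 × 28.35 g/oz ÷ 138 g/cup ≈ 3 cup
all-purpose flour: (2 cup + 10 tbsp = 2.625 cup) × 8/5 × 125 g/cup = 525 g
grated parmesan: (3 tbsp + 1 tsp = 10/3 tbsp) × 8/5 ÷ 16 tbsp/cup × 100 g/cup ≈ 33 g
olive oil: 2 tsp × 8/5 × 5 mL/tsp = 16 mL

cornmeal: 3 cup; all-purpose flour: 525 g; grated parmesan: 33 g; olive oil: 16 mL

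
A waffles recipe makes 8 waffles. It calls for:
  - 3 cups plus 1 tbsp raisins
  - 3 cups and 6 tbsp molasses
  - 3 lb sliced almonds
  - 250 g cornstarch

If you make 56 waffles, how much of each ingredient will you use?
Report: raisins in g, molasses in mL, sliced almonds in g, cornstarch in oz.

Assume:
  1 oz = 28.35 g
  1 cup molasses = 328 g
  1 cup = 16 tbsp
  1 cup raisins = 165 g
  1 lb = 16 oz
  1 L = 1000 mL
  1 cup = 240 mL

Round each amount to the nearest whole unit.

raisins: 3537 g; molasses: 5670 mL; sliced almonds: 9526 g; cornstarch: 62 oz

Scaling factor: 56/8 = 7.
raisins: (3 cup + 1 tbsp = 3.0625 cup) × 7 × 165 g/cup ≈ 3537 g
molasses: (3 cup + 6 tbsp = 3.375 cup) × 7 × 240 mL/cup = 5670 mL
sliced almonds: 3 lb × 7 × 16 oz/lb × 28.35 g/oz ≈ 9526 g
cornstarch: 250 g × 7 ÷ 28.35 g/oz ≈ 62 oz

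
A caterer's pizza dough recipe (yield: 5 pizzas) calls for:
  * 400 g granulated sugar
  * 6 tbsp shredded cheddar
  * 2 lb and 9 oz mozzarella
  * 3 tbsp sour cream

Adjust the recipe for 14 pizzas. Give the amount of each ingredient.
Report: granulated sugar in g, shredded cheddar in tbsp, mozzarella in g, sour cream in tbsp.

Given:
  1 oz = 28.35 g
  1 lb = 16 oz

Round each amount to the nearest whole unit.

Scaling factor: 14/5 = 2.8.
granulated sugar: 400 g × 14/5 = 1120 g
shredded cheddar: 6 tbsp × 14/5 ≈ 17 tbsp
mozzarella: (2 lb + 9 oz = 2.5625 lb) × 14/5 × 16 oz/lb × 28.35 g/oz ≈ 3255 g
sour cream: 3 tbsp × 14/5 ≈ 8 tbsp

granulated sugar: 1120 g; shredded cheddar: 17 tbsp; mozzarella: 3255 g; sour cream: 8 tbsp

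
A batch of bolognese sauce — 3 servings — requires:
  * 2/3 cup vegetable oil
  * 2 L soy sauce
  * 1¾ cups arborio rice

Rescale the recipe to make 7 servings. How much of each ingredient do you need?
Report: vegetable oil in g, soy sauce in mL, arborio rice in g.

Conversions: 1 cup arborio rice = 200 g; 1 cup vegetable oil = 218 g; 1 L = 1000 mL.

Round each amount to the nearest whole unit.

vegetable oil: 339 g; soy sauce: 4667 mL; arborio rice: 817 g

Scaling factor: 7/3.
vegetable oil: 2/3 cup × 7/3 × 218 g/cup ≈ 339 g
soy sauce: 2 L × 7/3 × 1000 mL/L ≈ 4667 mL
arborio rice: 1.75 cup × 7/3 × 200 g/cup ≈ 817 g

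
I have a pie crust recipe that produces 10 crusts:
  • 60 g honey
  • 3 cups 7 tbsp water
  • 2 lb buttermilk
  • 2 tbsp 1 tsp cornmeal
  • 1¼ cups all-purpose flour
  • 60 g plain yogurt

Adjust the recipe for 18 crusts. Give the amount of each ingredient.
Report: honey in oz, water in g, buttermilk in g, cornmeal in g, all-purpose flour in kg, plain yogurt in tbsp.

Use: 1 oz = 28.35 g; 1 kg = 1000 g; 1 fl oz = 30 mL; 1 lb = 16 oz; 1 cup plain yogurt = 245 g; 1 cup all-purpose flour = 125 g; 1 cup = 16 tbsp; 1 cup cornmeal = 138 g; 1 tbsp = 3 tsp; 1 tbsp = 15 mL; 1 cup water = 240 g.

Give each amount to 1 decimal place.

Scaling factor: 18/10 = 9/5 = 1.8.
honey: 60 g × 9/5 ÷ 28.35 g/oz ≈ 3.8 oz
water: (3 cup + 7 tbsp = 3.4375 cup) × 9/5 × 240 g/cup = 1485.0 g
buttermilk: 2 lb × 9/5 × 16 oz/lb × 28.35 g/oz ≈ 1633.0 g
cornmeal: (2 tbsp + 1 tsp = 7/3 tbsp) × 9/5 ÷ 16 tbsp/cup × 138 g/cup ≈ 36.2 g
all-purpose flour: 1.25 cup × 9/5 × 125 g/cup ÷ 1000 g/kg ≈ 0.3 kg
plain yogurt: 60 g × 9/5 ÷ 245 g/cup × 16 tbsp/cup ≈ 7.1 tbsp

honey: 3.8 oz; water: 1485.0 g; buttermilk: 1633.0 g; cornmeal: 36.2 g; all-purpose flour: 0.3 kg; plain yogurt: 7.1 tbsp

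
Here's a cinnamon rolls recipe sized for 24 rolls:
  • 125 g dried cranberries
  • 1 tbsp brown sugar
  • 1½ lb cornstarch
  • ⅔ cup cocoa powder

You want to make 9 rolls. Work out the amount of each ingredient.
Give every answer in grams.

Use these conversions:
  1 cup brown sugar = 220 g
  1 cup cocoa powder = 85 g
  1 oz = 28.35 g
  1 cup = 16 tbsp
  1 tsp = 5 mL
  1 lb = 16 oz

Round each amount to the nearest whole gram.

Scaling factor: 9/24 = 3/8 = 0.375.
dried cranberries: 125 g × 3/8 ≈ 47 g
brown sugar: 1 tbsp × 3/8 ÷ 16 tbsp/cup × 220 g/cup ≈ 5 g
cornstarch: 1.5 lb × 3/8 × 16 oz/lb × 28.35 g/oz ≈ 255 g
cocoa powder: 2/3 cup × 3/8 × 85 g/cup ≈ 21 g

dried cranberries: 47 g; brown sugar: 5 g; cornstarch: 255 g; cocoa powder: 21 g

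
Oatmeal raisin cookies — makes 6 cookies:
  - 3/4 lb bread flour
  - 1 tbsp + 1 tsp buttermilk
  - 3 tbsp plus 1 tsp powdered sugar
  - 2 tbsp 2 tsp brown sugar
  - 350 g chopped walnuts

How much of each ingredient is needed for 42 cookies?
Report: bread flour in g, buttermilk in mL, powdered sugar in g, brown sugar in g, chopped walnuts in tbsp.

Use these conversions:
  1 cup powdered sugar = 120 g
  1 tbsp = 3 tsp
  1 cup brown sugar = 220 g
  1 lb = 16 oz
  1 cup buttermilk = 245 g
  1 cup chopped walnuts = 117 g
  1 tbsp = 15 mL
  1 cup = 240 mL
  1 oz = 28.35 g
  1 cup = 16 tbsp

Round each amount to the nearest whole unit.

Scaling factor: 42/6 = 7.
bread flour: 0.75 lb × 7 × 16 oz/lb × 28.35 g/oz ≈ 2381 g
buttermilk: (1 tbsp + 1 tsp = 4/3 tbsp) × 7 × 15 mL/tbsp = 140 mL
powdered sugar: (3 tbsp + 1 tsp = 10/3 tbsp) × 7 ÷ 16 tbsp/cup × 120 g/cup = 175 g
brown sugar: (2 tbsp + 2 tsp = 8/3 tbsp) × 7 ÷ 16 tbsp/cup × 220 g/cup ≈ 257 g
chopped walnuts: 350 g × 7 ÷ 117 g/cup × 16 tbsp/cup ≈ 335 tbsp

bread flour: 2381 g; buttermilk: 140 mL; powdered sugar: 175 g; brown sugar: 257 g; chopped walnuts: 335 tbsp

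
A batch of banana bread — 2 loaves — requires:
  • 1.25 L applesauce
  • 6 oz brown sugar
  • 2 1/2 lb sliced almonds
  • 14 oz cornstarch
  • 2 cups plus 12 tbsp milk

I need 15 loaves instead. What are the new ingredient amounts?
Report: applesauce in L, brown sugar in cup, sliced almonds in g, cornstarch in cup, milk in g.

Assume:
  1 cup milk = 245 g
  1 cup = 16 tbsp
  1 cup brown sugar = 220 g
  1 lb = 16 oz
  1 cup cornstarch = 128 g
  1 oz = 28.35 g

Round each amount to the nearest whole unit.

Scaling factor: 15/2 = 7.5.
applesauce: 1.25 L × 15/2 ≈ 9 L
brown sugar: 6 oz × 15/2 × 28.35 g/oz ÷ 220 g/cup ≈ 6 cup
sliced almonds: 2.5 lb × 15/2 × 16 oz/lb × 28.35 g/oz = 8505 g
cornstarch: 14 oz × 15/2 × 28.35 g/oz ÷ 128 g/cup ≈ 23 cup
milk: (2 cup + 12 tbsp = 2.75 cup) × 15/2 × 245 g/cup ≈ 5053 g

applesauce: 9 L; brown sugar: 6 cup; sliced almonds: 8505 g; cornstarch: 23 cup; milk: 5053 g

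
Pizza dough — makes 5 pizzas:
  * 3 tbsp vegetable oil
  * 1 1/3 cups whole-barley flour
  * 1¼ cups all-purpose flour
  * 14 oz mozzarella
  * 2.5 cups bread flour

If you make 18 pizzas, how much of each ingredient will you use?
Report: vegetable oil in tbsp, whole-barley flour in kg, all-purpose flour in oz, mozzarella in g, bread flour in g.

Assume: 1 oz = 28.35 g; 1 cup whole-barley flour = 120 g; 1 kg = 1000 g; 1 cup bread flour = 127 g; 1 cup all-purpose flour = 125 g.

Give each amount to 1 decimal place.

Scaling factor: 18/5 = 3.6.
vegetable oil: 3 tbsp × 18/5 = 10.8 tbsp
whole-barley flour: 4/3 cup × 18/5 × 120 g/cup ÷ 1000 g/kg ≈ 0.6 kg
all-purpose flour: 1.25 cup × 18/5 × 125 g/cup ÷ 28.35 g/oz ≈ 19.8 oz
mozzarella: 14 oz × 18/5 × 28.35 g/oz ≈ 1428.8 g
bread flour: 2.5 cup × 18/5 × 127 g/cup = 1143.0 g

vegetable oil: 10.8 tbsp; whole-barley flour: 0.6 kg; all-purpose flour: 19.8 oz; mozzarella: 1428.8 g; bread flour: 1143.0 g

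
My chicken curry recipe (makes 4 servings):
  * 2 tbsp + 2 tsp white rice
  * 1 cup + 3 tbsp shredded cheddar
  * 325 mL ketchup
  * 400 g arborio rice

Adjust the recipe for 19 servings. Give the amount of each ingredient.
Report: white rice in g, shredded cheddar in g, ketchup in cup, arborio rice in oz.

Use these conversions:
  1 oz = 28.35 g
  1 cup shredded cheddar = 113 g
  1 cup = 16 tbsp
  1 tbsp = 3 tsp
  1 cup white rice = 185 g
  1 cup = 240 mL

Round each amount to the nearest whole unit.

white rice: 146 g; shredded cheddar: 637 g; ketchup: 6 cup; arborio rice: 67 oz

Scaling factor: 19/4 = 4.75.
white rice: (2 tbsp + 2 tsp = 8/3 tbsp) × 19/4 ÷ 16 tbsp/cup × 185 g/cup ≈ 146 g
shredded cheddar: (1 cup + 3 tbsp = 1.1875 cup) × 19/4 × 113 g/cup ≈ 637 g
ketchup: 325 mL × 19/4 ÷ 240 mL/cup ≈ 6 cup
arborio rice: 400 g × 19/4 ÷ 28.35 g/oz ≈ 67 oz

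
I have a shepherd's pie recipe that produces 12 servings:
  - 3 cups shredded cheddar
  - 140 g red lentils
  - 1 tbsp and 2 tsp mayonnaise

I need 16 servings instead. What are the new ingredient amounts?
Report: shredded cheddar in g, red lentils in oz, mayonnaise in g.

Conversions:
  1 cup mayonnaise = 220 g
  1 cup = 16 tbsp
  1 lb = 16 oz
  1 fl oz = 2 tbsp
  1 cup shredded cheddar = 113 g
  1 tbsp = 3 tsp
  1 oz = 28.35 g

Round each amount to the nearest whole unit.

shredded cheddar: 452 g; red lentils: 7 oz; mayonnaise: 31 g

Scaling factor: 16/12 = 4/3.
shredded cheddar: 3 cup × 4/3 × 113 g/cup = 452 g
red lentils: 140 g × 4/3 ÷ 28.35 g/oz ≈ 7 oz
mayonnaise: (1 tbsp + 2 tsp = 5/3 tbsp) × 4/3 ÷ 16 tbsp/cup × 220 g/cup ≈ 31 g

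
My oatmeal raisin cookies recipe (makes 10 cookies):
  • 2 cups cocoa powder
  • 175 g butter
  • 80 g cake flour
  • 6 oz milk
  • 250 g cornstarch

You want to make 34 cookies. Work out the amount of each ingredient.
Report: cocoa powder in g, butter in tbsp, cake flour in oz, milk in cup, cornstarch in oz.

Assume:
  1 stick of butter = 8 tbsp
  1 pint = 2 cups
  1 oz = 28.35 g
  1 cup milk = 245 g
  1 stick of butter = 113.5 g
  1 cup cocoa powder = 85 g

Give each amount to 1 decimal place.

cocoa powder: 578.0 g; butter: 41.9 tbsp; cake flour: 9.6 oz; milk: 2.4 cup; cornstarch: 30.0 oz

Scaling factor: 34/10 = 17/5 = 3.4.
cocoa powder: 2 cup × 17/5 × 85 g/cup = 578.0 g
butter: 175 g × 17/5 ÷ 113.5 g/stick × 8 tbsp/stick ≈ 41.9 tbsp
cake flour: 80 g × 17/5 ÷ 28.35 g/oz ≈ 9.6 oz
milk: 6 oz × 17/5 × 28.35 g/oz ÷ 245 g/cup ≈ 2.4 cup
cornstarch: 250 g × 17/5 ÷ 28.35 g/oz ≈ 30.0 oz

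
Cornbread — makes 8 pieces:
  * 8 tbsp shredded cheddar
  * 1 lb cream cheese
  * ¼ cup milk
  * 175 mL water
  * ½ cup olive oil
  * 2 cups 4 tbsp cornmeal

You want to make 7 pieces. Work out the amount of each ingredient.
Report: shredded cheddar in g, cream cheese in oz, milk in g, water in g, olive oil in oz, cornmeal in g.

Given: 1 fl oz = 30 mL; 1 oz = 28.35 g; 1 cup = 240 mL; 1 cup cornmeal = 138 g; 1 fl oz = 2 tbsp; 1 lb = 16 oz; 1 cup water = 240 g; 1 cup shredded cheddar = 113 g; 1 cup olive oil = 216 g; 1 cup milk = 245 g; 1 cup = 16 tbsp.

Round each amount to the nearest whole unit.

Scaling factor: 7/8 = 0.875.
shredded cheddar: 8 tbsp × 7/8 ÷ 16 tbsp/cup × 113 g/cup ≈ 49 g
cream cheese: 1 lb × 7/8 × 16 oz/lb = 14 oz
milk: 0.25 cup × 7/8 × 245 g/cup ≈ 54 g
water: 175 mL × 7/8 ÷ 240 mL/cup × 240 g/cup ≈ 153 g
olive oil: 0.5 cup × 7/8 × 216 g/cup ÷ 28.35 g/oz ≈ 3 oz
cornmeal: (2 cup + 4 tbsp = 2.25 cup) × 7/8 × 138 g/cup ≈ 272 g

shredded cheddar: 49 g; cream cheese: 14 oz; milk: 54 g; water: 153 g; olive oil: 3 oz; cornmeal: 272 g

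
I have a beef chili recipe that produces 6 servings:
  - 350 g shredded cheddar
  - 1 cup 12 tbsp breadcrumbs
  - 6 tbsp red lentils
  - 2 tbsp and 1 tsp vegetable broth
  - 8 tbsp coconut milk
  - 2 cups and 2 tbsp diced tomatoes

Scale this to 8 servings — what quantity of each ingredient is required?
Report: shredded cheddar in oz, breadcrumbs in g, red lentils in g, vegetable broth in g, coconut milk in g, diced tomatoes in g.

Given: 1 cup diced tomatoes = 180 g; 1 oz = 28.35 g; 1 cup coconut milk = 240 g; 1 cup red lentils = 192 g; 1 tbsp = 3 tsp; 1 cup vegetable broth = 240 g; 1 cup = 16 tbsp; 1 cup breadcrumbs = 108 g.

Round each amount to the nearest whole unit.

Scaling factor: 8/6 = 4/3.
shredded cheddar: 350 g × 4/3 ÷ 28.35 g/oz ≈ 16 oz
breadcrumbs: (1 cup + 12 tbsp = 1.75 cup) × 4/3 × 108 g/cup = 252 g
red lentils: 6 tbsp × 4/3 ÷ 16 tbsp/cup × 192 g/cup = 96 g
vegetable broth: (2 tbsp + 1 tsp = 7/3 tbsp) × 4/3 ÷ 16 tbsp/cup × 240 g/cup ≈ 47 g
coconut milk: 8 tbsp × 4/3 ÷ 16 tbsp/cup × 240 g/cup = 160 g
diced tomatoes: (2 cup + 2 tbsp = 2.125 cup) × 4/3 × 180 g/cup = 510 g

shredded cheddar: 16 oz; breadcrumbs: 252 g; red lentils: 96 g; vegetable broth: 47 g; coconut milk: 160 g; diced tomatoes: 510 g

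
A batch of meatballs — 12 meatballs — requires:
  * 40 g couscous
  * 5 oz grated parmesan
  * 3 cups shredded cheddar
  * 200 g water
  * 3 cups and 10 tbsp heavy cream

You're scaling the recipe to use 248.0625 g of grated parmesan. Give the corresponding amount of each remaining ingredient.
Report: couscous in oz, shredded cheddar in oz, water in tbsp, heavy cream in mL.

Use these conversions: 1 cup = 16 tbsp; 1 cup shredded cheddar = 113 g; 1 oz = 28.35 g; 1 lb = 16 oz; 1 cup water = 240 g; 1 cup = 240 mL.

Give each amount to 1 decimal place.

couscous: 2.5 oz; shredded cheddar: 20.9 oz; water: 23.3 tbsp; heavy cream: 1522.5 mL

The original recipe has 141.75 g of grated parmesan, so the scaling factor is 248.0625 ÷ 141.75 = 7/4 = 1.75.
couscous: 40 g × 7/4 ÷ 28.35 g/oz ≈ 2.5 oz
shredded cheddar: 3 cup × 7/4 × 113 g/cup ÷ 28.35 g/oz ≈ 20.9 oz
water: 200 g × 7/4 ÷ 240 g/cup × 16 tbsp/cup ≈ 23.3 tbsp
heavy cream: (3 cup + 10 tbsp = 3.625 cup) × 7/4 × 240 mL/cup = 1522.5 mL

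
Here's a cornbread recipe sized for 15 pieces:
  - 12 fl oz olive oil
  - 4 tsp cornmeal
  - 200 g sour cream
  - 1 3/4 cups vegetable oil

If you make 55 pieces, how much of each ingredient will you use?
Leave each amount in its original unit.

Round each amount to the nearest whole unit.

olive oil: 44 fl oz; cornmeal: 15 tsp; sour cream: 733 g; vegetable oil: 6 cup

Scaling factor: 55/15 = 11/3.
olive oil: 12 fl oz × 11/3 = 44 fl oz
cornmeal: 4 tsp × 11/3 ≈ 15 tsp
sour cream: 200 g × 11/3 ≈ 733 g
vegetable oil: 1.75 cup × 11/3 ≈ 6 cup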